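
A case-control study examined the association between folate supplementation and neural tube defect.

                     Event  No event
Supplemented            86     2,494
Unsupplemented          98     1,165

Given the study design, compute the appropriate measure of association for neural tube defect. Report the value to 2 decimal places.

0.41

Cells: a = 86, b = 2494, c = 98, d = 1165.
This is a case-control study: participants were sampled on outcome status, so risks in the source population cannot be estimated directly — relative risk is not valid here. The odds ratio is the appropriate measure.
OR = (a·d)/(b·c) = (86 × 1165) / (2494 × 98) = 100190 / 244412 = 0.40992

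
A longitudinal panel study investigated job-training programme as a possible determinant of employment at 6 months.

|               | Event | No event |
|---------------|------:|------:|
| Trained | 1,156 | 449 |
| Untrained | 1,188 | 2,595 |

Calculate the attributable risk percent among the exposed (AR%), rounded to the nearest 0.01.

56.40

Cells: a = 1156, b = 449, c = 1188, d = 2595.
Risk in exposed = 1156/1605 = 0.72025; risk in unexposed = 1188/3783 = 0.31404.
RR = 0.72025/0.31404 = 2.29352
AR% = (RR − 1)/RR × 100 = (2.29352 − 1)/2.29352 × 100 = 56.3989%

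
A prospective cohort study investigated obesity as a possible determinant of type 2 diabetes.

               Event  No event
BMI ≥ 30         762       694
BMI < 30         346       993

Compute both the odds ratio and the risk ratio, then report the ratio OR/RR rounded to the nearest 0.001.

1.556

Cells: a = 762, b = 694, c = 346, d = 993.
OR = (762·993)/(694·346) = 756666/240124 = 3.15115
Risk in exposed = 762/1456 = 0.52335; risk in unexposed = 346/1339 = 0.25840; RR = 2.02534
OR/RR = 3.15115 / 2.02534 = 1.55586
The outcome is not rare, so the OR lies further from 1 than the RR.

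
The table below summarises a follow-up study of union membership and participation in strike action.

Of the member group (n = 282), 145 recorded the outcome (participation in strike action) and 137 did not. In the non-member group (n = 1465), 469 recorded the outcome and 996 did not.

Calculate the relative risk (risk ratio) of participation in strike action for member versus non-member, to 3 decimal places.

From the description: a = 145, b = 137, c = 469, d = 996.
Risk in exposed = 145/282 = 0.51418; risk in unexposed = 469/1465 = 0.32014.
RR = 0.51418 / 0.32014 = 1.60614
The risk among the exposed is 1.61 times that among the unexposed.

1.606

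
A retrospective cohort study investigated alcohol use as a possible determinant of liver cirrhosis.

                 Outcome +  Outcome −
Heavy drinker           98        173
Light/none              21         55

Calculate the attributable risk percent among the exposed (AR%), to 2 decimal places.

23.59

Cells: a = 98, b = 173, c = 21, d = 55.
Risk in exposed = 98/271 = 0.36162; risk in unexposed = 21/76 = 0.27632.
RR = 0.36162/0.27632 = 1.30873
AR% = (RR − 1)/RR × 100 = (1.30873 − 1)/1.30873 × 100 = 23.5902%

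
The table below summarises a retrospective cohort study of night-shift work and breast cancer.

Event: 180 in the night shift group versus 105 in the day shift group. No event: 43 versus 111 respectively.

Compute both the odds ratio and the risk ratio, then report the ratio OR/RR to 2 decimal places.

From the description: a = 180, b = 43, c = 105, d = 111.
OR = (180·111)/(43·105) = 19980/4515 = 4.42525
Risk in exposed = 180/223 = 0.80717; risk in unexposed = 105/216 = 0.48611; RR = 1.66047
OR/RR = 4.42525 / 1.66047 = 2.66505
The outcome is not rare, so the OR lies further from 1 than the RR.

2.67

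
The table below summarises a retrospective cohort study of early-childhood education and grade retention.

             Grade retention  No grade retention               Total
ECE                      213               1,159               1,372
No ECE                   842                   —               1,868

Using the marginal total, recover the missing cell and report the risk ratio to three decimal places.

The missing cell is in the unexposed row: 1868 − 842 = 1026.
So a = 213, b = 1159, c = 842, d = 1026.
RR = [a/(a+b)] / [c/(c+d)] = (213/1372) / (842/1868) = 0.15525/0.45075 = 0.34442

0.344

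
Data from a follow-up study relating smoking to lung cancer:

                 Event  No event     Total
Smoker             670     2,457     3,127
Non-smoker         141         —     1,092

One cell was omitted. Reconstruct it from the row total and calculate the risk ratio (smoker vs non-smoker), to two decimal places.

The missing cell is in the unexposed row: 1092 − 141 = 951.
So a = 670, b = 2457, c = 141, d = 951.
RR = [a/(a+b)] / [c/(c+d)] = (670/3127) / (141/1092) = 0.21426/0.12912 = 1.65940

1.66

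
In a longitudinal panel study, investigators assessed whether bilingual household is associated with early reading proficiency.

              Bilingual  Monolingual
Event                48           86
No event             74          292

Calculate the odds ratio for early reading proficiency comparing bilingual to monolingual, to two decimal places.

Reading the table with exposure as columns: a = 48 (Bilingual, case), b = 74 (Bilingual, non-case), c = 86 (Monolingual, case), d = 292.
OR = (a·d)/(b·c) = (48 × 292) / (74 × 86) = 14016 / 6364 = 2.20239
The odds of early reading proficiency are about 2.20 times as high in the bilingual group.

2.20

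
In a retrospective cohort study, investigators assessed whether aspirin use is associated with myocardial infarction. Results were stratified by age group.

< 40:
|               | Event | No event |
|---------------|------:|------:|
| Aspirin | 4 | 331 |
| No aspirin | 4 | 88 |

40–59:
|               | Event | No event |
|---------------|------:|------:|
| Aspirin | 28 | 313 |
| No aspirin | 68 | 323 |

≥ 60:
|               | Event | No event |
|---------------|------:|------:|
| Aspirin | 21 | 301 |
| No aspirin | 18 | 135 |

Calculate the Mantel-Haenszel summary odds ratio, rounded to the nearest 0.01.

OR_MH = Σ(aᵢdᵢ/nᵢ) / Σ(bᵢcᵢ/nᵢ), where nᵢ is the stratum total.
Stratum 1 (< 40): n = 427; a·d/n = 4·88/427 = 0.8244; b·c/n = 331·4/427 = 3.1007
Stratum 2 (40–59): n = 732; a·d/n = 28·323/732 = 12.3552; b·c/n = 313·68/732 = 29.0765
Stratum 3 (≥ 60): n = 475; a·d/n = 21·135/475 = 5.9684; b·c/n = 301·18/475 = 11.4063
OR_MH = (0.8244 + 12.3552 + 5.9684) / (3.1007 + 29.0765 + 11.4063) = 19.1480 / 43.5835 = 0.43934

0.44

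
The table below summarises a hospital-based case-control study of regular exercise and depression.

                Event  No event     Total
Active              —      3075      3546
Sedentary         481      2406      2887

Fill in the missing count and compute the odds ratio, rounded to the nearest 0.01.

The missing cell is in the exposed row: 3546 − 3075 = 471.
So a = 471, b = 3075, c = 481, d = 2406.
OR = (a·d)/(b·c) = (471 × 2406) / (3075 × 481) = 1133226 / 1479075 = 0.76617

0.77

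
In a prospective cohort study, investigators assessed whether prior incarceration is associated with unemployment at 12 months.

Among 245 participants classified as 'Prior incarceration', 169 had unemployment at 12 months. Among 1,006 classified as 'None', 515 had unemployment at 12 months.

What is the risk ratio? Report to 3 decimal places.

1.347

From the description: a = 169, b = 76, c = 515, d = 491.
Risk in exposed = 169/245 = 0.68980; risk in unexposed = 515/1006 = 0.51193.
RR = 0.68980 / 0.51193 = 1.34745
The risk among the exposed is 1.35 times that among the unexposed.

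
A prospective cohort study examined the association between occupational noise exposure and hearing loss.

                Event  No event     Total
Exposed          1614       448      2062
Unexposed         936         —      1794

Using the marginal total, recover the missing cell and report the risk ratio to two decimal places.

The missing cell is in the unexposed row: 1794 − 936 = 858.
So a = 1614, b = 448, c = 936, d = 858.
RR = [a/(a+b)] / [c/(c+d)] = (1614/2062) / (936/1794) = 0.78274/0.52174 = 1.50024

1.50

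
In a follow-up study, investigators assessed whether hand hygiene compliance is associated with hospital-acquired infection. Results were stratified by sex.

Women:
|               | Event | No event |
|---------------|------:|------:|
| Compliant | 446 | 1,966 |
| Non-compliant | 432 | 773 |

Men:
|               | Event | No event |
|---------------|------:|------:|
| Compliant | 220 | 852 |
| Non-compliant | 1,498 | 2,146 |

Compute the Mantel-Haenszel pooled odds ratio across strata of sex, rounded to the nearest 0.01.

OR_MH = Σ(aᵢdᵢ/nᵢ) / Σ(bᵢcᵢ/nᵢ), where nᵢ is the stratum total.
Stratum 1 (Women): n = 3617; a·d/n = 446·773/3617 = 95.3160; b·c/n = 1966·432/3617 = 234.8112
Stratum 2 (Men): n = 4716; a·d/n = 220·2146/4716 = 100.1103; b·c/n = 852·1498/4716 = 270.6310
OR_MH = (95.3160 + 100.1103) / (234.8112 + 270.6310) = 195.4263 / 505.4422 = 0.38664

0.39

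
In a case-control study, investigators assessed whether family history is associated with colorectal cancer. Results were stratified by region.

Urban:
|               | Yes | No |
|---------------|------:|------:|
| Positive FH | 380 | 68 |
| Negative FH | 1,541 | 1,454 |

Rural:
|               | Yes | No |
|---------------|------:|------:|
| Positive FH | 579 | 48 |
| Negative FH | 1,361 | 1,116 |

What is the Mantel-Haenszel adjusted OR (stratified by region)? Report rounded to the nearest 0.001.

OR_MH = Σ(aᵢdᵢ/nᵢ) / Σ(bᵢcᵢ/nᵢ), where nᵢ is the stratum total.
Stratum 1 (Urban): n = 3443; a·d/n = 380·1454/3443 = 160.4763; b·c/n = 68·1541/3443 = 30.4351
Stratum 2 (Rural): n = 3104; a·d/n = 579·1116/3104 = 208.1714; b·c/n = 48·1361/3104 = 21.0464
OR_MH = (160.4763 + 208.1714) / (30.4351 + 21.0464) = 368.6477 / 51.4815 = 7.16078

7.161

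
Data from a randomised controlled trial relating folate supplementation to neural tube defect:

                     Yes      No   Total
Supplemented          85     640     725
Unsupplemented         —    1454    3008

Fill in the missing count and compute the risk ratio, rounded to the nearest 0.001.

The missing cell is in the unexposed row: 3008 − 1454 = 1554.
So a = 85, b = 640, c = 1554, d = 1454.
RR = [a/(a+b)] / [c/(c+d)] = (85/725) / (1554/3008) = 0.11724/0.51662 = 0.22694

0.227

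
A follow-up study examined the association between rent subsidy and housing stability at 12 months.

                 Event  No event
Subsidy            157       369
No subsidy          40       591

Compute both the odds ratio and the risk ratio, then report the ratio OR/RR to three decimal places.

Cells: a = 157, b = 369, c = 40, d = 591.
OR = (157·591)/(369·40) = 92787/14760 = 6.28638
Risk in exposed = 157/526 = 0.29848; risk in unexposed = 40/631 = 0.06339; RR = 4.70851
OR/RR = 6.28638 / 4.70851 = 1.33511
The outcome is not rare, so the OR lies further from 1 than the RR.

1.335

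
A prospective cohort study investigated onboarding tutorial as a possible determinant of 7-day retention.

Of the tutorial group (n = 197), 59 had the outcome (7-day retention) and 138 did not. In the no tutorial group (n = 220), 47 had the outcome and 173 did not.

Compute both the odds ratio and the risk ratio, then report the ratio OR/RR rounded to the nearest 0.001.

From the description: a = 59, b = 138, c = 47, d = 173.
OR = (59·173)/(138·47) = 10207/6486 = 1.57370
Risk in exposed = 59/197 = 0.29949; risk in unexposed = 47/220 = 0.21364; RR = 1.40188
OR/RR = 1.57370 / 1.40188 = 1.12256
The outcome is not rare, so the OR lies further from 1 than the RR.

1.123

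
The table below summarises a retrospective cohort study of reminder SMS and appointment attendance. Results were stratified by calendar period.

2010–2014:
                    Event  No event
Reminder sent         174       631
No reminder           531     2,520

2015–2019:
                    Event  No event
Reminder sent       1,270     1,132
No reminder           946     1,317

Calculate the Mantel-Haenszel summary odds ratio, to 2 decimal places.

OR_MH = Σ(aᵢdᵢ/nᵢ) / Σ(bᵢcᵢ/nᵢ), where nᵢ is the stratum total.
Stratum 1 (2010–2014): n = 3856; a·d/n = 174·2520/3856 = 113.7137; b·c/n = 631·531/3856 = 86.8934
Stratum 2 (2015–2019): n = 4665; a·d/n = 1270·1317/4665 = 358.5402; b·c/n = 1132·946/4665 = 229.5546
OR_MH = (113.7137 + 358.5402) / (86.8934 + 229.5546) = 472.2539 / 316.4480 = 1.49236

1.49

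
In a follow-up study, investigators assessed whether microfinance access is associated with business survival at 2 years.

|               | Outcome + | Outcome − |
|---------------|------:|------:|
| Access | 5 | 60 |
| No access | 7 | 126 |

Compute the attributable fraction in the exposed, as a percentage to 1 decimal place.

31.6

Cells: a = 5, b = 60, c = 7, d = 126.
Risk in exposed = 5/65 = 0.07692; risk in unexposed = 7/133 = 0.05263.
RR = 0.07692/0.05263 = 1.46154
AR% = (RR − 1)/RR × 100 = (1.46154 − 1)/1.46154 × 100 = 31.5789%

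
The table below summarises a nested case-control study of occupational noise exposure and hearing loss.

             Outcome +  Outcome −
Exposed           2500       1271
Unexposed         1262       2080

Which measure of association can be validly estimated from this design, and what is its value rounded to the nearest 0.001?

Cells: a = 2500, b = 1271, c = 1262, d = 2080.
This is a nested case-control study: participants were sampled on outcome status, so risks in the source population cannot be estimated directly — relative risk is not valid here. The odds ratio is the appropriate measure.
OR = (a·d)/(b·c) = (2500 × 2080) / (1271 × 1262) = 5200000 / 1604002 = 3.24189

3.242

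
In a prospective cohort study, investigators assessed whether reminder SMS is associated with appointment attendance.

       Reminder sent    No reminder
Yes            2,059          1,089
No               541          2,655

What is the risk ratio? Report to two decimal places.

Reading the table with exposure as columns: a = 2059 (Reminder sent, case), b = 541 (Reminder sent, non-case), c = 1089 (No reminder, case), d = 2655.
Risk in exposed = 2059/2600 = 0.79192; risk in unexposed = 1089/3744 = 0.29087.
RR = 0.79192 / 0.29087 = 2.72264
The risk among the exposed is 2.72 times that among the unexposed.

2.72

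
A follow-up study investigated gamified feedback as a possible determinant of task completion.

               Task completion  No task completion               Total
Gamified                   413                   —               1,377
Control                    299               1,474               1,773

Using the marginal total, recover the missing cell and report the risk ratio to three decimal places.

1.778

The missing cell is in the exposed row: 1377 − 413 = 964.
So a = 413, b = 964, c = 299, d = 1474.
RR = [a/(a+b)] / [c/(c+d)] = (413/1377) / (299/1773) = 0.29993/0.16864 = 1.77850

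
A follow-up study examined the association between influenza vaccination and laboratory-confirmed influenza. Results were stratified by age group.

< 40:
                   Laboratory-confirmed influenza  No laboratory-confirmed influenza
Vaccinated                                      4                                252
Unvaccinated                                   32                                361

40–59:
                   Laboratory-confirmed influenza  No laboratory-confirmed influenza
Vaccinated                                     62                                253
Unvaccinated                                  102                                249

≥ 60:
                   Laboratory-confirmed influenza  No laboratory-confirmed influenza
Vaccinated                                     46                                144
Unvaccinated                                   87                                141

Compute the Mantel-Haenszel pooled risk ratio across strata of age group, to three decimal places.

RR_MH = Σ(aᵢ·n₀ᵢ/nᵢ) / Σ(cᵢ·n₁ᵢ/nᵢ), with n₁ᵢ = aᵢ+bᵢ (exposed), n₀ᵢ = cᵢ+dᵢ (unexposed), nᵢ = n₁ᵢ+n₀ᵢ.
Stratum 1 (< 40): n₁ = 256, n₀ = 393, n = 649; a·n₀/n = 4·393/649 = 2.4222; c·n₁/n = 32·256/649 = 12.6225
Stratum 2 (40–59): n₁ = 315, n₀ = 351, n = 666; a·n₀/n = 62·351/666 = 32.6757; c·n₁/n = 102·315/666 = 48.2432
Stratum 3 (≥ 60): n₁ = 190, n₀ = 228, n = 418; a·n₀/n = 46·228/418 = 25.0909; c·n₁/n = 87·190/418 = 39.5455
RR_MH = (2.4222 + 32.6757 + 25.0909) / (12.6225 + 48.2432 + 39.5455) = 60.1888 / 100.4112 = 0.59942

0.599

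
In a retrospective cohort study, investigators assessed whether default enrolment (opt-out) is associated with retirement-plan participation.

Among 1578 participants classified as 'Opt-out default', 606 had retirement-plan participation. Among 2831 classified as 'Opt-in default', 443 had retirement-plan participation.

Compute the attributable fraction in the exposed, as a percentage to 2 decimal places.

59.25

From the description: a = 606, b = 972, c = 443, d = 2388.
Risk in exposed = 606/1578 = 0.38403; risk in unexposed = 443/2831 = 0.15648.
RR = 0.38403/0.15648 = 2.45415
AR% = (RR − 1)/RR × 100 = (2.45415 − 1)/2.45415 × 100 = 59.2528%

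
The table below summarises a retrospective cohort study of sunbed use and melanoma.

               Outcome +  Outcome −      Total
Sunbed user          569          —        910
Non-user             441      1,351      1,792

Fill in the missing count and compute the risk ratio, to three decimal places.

The missing cell is in the exposed row: 910 − 569 = 341.
So a = 569, b = 341, c = 441, d = 1351.
RR = [a/(a+b)] / [c/(c+d)] = (569/910) / (441/1792) = 0.62527/0.24609 = 2.54080

2.541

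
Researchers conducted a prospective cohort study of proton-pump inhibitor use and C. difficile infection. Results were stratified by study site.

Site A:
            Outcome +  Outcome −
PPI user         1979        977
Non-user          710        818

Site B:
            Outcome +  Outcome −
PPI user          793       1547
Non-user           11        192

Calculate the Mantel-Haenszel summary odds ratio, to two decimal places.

2.61

OR_MH = Σ(aᵢdᵢ/nᵢ) / Σ(bᵢcᵢ/nᵢ), where nᵢ is the stratum total.
Stratum 1 (Site A): n = 4484; a·d/n = 1979·818/4484 = 361.0219; b·c/n = 977·710/4484 = 154.6989
Stratum 2 (Site B): n = 2543; a·d/n = 793·192/2543 = 59.8726; b·c/n = 1547·11/2543 = 6.6917
OR_MH = (361.0219 + 59.8726) / (154.6989 + 6.6917) = 420.8944 / 161.3906 = 2.60792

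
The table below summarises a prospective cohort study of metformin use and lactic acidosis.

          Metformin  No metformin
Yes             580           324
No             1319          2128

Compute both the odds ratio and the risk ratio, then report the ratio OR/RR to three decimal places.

1.249

Reading the table with exposure as columns: a = 580 (Metformin, case), b = 1319 (Metformin, non-case), c = 324 (No metformin, case), d = 2128.
OR = (580·2128)/(1319·324) = 1234240/427356 = 2.88808
Risk in exposed = 580/1899 = 0.30542; risk in unexposed = 324/2452 = 0.13214; RR = 2.31142
OR/RR = 2.88808 / 2.31142 = 1.24949
The outcome is not rare, so the OR lies further from 1 than the RR.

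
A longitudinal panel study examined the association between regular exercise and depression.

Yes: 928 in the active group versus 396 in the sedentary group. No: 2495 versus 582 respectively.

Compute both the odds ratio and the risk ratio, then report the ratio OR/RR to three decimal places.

0.816

From the description: a = 928, b = 2495, c = 396, d = 582.
OR = (928·582)/(2495·396) = 540096/988020 = 0.54664
Risk in exposed = 928/3423 = 0.27111; risk in unexposed = 396/978 = 0.40491; RR = 0.66955
OR/RR = 0.54664 / 0.66955 = 0.81643
The outcome is not rare, so the OR lies further from 1 than the RR.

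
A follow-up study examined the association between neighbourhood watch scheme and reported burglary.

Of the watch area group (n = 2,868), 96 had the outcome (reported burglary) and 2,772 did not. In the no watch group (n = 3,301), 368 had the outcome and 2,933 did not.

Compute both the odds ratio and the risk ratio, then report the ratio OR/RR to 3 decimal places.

From the description: a = 96, b = 2772, c = 368, d = 2933.
OR = (96·2933)/(2772·368) = 281568/1020096 = 0.27602
Risk in exposed = 96/2868 = 0.03347; risk in unexposed = 368/3301 = 0.11148; RR = 0.30025
OR/RR = 0.27602 / 0.30025 = 0.91929
The outcome is not rare, so the OR lies further from 1 than the RR.

0.919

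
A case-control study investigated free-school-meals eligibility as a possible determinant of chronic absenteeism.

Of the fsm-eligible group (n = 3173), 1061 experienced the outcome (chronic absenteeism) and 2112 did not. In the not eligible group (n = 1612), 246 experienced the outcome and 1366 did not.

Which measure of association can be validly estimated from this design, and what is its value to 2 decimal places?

2.79

From the description: a = 1061, b = 2112, c = 246, d = 1366.
This is a case-control study: participants were sampled on outcome status, so risks in the source population cannot be estimated directly — relative risk is not valid here. The odds ratio is the appropriate measure.
OR = (a·d)/(b·c) = (1061 × 1366) / (2112 × 246) = 1449326 / 519552 = 2.78957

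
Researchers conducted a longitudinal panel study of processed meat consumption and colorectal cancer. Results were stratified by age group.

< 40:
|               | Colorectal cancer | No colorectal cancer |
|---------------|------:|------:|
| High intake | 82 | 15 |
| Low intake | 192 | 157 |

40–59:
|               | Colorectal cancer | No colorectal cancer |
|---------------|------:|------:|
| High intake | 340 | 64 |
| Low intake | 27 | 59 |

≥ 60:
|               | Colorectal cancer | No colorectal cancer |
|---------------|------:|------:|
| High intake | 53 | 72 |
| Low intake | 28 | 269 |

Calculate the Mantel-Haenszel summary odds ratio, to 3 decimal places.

OR_MH = Σ(aᵢdᵢ/nᵢ) / Σ(bᵢcᵢ/nᵢ), where nᵢ is the stratum total.
Stratum 1 (< 40): n = 446; a·d/n = 82·157/446 = 28.8655; b·c/n = 15·192/446 = 6.4574
Stratum 2 (40–59): n = 490; a·d/n = 340·59/490 = 40.9388; b·c/n = 64·27/490 = 3.5265
Stratum 3 (≥ 60): n = 422; a·d/n = 53·269/422 = 33.7844; b·c/n = 72·28/422 = 4.7773
OR_MH = (28.8655 + 40.9388 + 33.7844) / (6.4574 + 3.5265 + 4.7773) = 103.5886 / 14.7612 = 7.01764

7.018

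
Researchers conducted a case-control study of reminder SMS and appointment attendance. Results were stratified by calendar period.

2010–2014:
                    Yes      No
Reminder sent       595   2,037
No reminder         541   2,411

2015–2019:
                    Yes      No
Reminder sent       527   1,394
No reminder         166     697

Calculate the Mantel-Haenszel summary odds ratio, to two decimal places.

OR_MH = Σ(aᵢdᵢ/nᵢ) / Σ(bᵢcᵢ/nᵢ), where nᵢ is the stratum total.
Stratum 1 (2010–2014): n = 5584; a·d/n = 595·2411/5584 = 256.9028; b·c/n = 2037·541/5584 = 197.3526
Stratum 2 (2015–2019): n = 2784; a·d/n = 527·697/2784 = 131.9393; b·c/n = 1394·166/2784 = 83.1193
OR_MH = (256.9028 + 131.9393) / (197.3526 + 83.1193) = 388.8421 / 280.4719 = 1.38639

1.39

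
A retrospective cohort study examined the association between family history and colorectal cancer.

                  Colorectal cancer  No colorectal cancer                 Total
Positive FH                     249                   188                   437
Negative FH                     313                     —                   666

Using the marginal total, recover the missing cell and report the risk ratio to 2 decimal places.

1.21

The missing cell is in the unexposed row: 666 − 313 = 353.
So a = 249, b = 188, c = 313, d = 353.
RR = [a/(a+b)] / [c/(c+d)] = (249/437) / (313/666) = 0.56979/0.46997 = 1.21241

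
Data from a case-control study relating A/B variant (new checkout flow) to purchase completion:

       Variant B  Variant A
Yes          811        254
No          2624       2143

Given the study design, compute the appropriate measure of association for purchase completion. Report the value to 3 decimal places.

Reading the table with exposure as columns: a = 811 (Variant B, case), b = 2624 (Variant B, non-case), c = 254 (Variant A, case), d = 2143.
This is a case-control study: participants were sampled on outcome status, so risks in the source population cannot be estimated directly — relative risk is not valid here. The odds ratio is the appropriate measure.
OR = (a·d)/(b·c) = (811 × 2143) / (2624 × 254) = 1737973 / 666496 = 2.60763

2.608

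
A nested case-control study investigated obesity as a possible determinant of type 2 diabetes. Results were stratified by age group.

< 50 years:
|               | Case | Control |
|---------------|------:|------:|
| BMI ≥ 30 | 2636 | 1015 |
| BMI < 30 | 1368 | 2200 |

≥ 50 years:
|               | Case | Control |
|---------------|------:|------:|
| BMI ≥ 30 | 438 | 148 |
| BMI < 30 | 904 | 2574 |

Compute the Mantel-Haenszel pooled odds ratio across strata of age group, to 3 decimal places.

OR_MH = Σ(aᵢdᵢ/nᵢ) / Σ(bᵢcᵢ/nᵢ), where nᵢ is the stratum total.
Stratum 1 (< 50 years): n = 7219; a·d/n = 2636·2200/7219 = 803.3246; b·c/n = 1015·1368/7219 = 192.3424
Stratum 2 (≥ 50 years): n = 4064; a·d/n = 438·2574/4064 = 277.4144; b·c/n = 148·904/4064 = 32.9213
OR_MH = (803.3246 + 277.4144) / (192.3424 + 32.9213) = 1080.7389 / 225.2637 = 4.79766

4.798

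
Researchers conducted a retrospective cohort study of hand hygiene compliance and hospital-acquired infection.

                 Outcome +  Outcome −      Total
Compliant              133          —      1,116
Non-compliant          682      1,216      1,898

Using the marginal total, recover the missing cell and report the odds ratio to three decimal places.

0.241

The missing cell is in the exposed row: 1116 − 133 = 983.
So a = 133, b = 983, c = 682, d = 1216.
OR = (a·d)/(b·c) = (133 × 1216) / (983 × 682) = 161728 / 670406 = 0.24124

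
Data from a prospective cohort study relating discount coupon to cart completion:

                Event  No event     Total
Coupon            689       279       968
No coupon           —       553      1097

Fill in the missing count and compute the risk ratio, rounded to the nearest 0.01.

The missing cell is in the unexposed row: 1097 − 553 = 544.
So a = 689, b = 279, c = 544, d = 553.
RR = [a/(a+b)] / [c/(c+d)] = (689/968) / (544/1097) = 0.71178/0.49590 = 1.43533

1.44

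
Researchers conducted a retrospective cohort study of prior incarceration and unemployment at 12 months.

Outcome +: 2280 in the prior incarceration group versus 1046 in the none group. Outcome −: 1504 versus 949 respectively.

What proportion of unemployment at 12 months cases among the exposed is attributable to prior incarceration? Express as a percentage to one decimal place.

13.0

From the description: a = 2280, b = 1504, c = 1046, d = 949.
Risk in exposed = 2280/3784 = 0.60254; risk in unexposed = 1046/1995 = 0.52431.
RR = 0.60254/0.52431 = 1.14920
AR% = (RR − 1)/RR × 100 = (1.14920 − 1)/1.14920 × 100 = 12.9828%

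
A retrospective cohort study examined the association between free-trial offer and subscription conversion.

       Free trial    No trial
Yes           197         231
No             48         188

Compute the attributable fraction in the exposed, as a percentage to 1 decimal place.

31.4

Reading the table with exposure as columns: a = 197 (Free trial, case), b = 48 (Free trial, non-case), c = 231 (No trial, case), d = 188.
Risk in exposed = 197/245 = 0.80408; risk in unexposed = 231/419 = 0.55131.
RR = 0.80408/0.55131 = 1.45849
AR% = (RR − 1)/RR × 100 = (1.45849 − 1)/1.45849 × 100 = 31.4357%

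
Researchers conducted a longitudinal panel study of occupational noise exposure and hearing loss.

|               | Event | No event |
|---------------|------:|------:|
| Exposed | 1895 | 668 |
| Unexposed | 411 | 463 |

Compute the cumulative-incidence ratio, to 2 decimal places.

1.57

Cells: a = 1895, b = 668, c = 411, d = 463.
Risk in exposed = 1895/2563 = 0.73937; risk in unexposed = 411/874 = 0.47025.
RR = 0.73937 / 0.47025 = 1.57228
The risk among the exposed is 1.57 times that among the unexposed.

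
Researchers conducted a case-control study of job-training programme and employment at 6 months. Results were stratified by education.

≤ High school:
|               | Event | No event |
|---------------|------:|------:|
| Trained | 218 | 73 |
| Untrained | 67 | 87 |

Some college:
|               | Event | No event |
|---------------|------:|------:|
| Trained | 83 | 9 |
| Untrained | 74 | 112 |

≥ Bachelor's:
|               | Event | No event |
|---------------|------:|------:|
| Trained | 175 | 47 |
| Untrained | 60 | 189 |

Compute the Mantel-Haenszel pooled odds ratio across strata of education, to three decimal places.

7.550

OR_MH = Σ(aᵢdᵢ/nᵢ) / Σ(bᵢcᵢ/nᵢ), where nᵢ is the stratum total.
Stratum 1 (≤ High school): n = 445; a·d/n = 218·87/445 = 42.6202; b·c/n = 73·67/445 = 10.9910
Stratum 2 (Some college): n = 278; a·d/n = 83·112/278 = 33.4388; b·c/n = 9·74/278 = 2.3957
Stratum 3 (≥ Bachelor's): n = 471; a·d/n = 175·189/471 = 70.2229; b·c/n = 47·60/471 = 5.9873
OR_MH = (42.6202 + 33.4388 + 70.2229) / (10.9910 + 2.3957 + 5.9873) = 146.2820 / 19.3740 = 7.55045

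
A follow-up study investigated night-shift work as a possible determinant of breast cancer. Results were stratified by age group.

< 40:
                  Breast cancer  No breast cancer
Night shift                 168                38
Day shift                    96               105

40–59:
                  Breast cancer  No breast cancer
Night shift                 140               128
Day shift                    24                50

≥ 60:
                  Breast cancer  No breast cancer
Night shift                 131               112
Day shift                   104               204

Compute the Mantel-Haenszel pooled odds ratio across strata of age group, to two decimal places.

OR_MH = Σ(aᵢdᵢ/nᵢ) / Σ(bᵢcᵢ/nᵢ), where nᵢ is the stratum total.
Stratum 1 (< 40): n = 407; a·d/n = 168·105/407 = 43.3415; b·c/n = 38·96/407 = 8.9631
Stratum 2 (40–59): n = 342; a·d/n = 140·50/342 = 20.4678; b·c/n = 128·24/342 = 8.9825
Stratum 3 (≥ 60): n = 551; a·d/n = 131·204/551 = 48.5009; b·c/n = 112·104/551 = 21.1397
OR_MH = (43.3415 + 20.4678 + 48.5009) / (8.9631 + 8.9825 + 21.1397) = 112.3103 / 39.0853 = 2.87346

2.87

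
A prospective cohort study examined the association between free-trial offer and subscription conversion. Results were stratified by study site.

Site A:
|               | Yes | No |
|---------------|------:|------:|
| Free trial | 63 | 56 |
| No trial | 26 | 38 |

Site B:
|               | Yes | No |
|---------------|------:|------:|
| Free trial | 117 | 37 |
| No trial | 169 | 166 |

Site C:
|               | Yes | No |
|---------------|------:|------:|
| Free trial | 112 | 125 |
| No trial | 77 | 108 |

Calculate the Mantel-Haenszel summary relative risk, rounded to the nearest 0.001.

RR_MH = Σ(aᵢ·n₀ᵢ/nᵢ) / Σ(cᵢ·n₁ᵢ/nᵢ), with n₁ᵢ = aᵢ+bᵢ (exposed), n₀ᵢ = cᵢ+dᵢ (unexposed), nᵢ = n₁ᵢ+n₀ᵢ.
Stratum 1 (Site A): n₁ = 119, n₀ = 64, n = 183; a·n₀/n = 63·64/183 = 22.0328; c·n₁/n = 26·119/183 = 16.9071
Stratum 2 (Site B): n₁ = 154, n₀ = 335, n = 489; a·n₀/n = 117·335/489 = 80.1534; c·n₁/n = 169·154/489 = 53.2229
Stratum 3 (Site C): n₁ = 237, n₀ = 185, n = 422; a·n₀/n = 112·185/422 = 49.0995; c·n₁/n = 77·237/422 = 43.2441
RR_MH = (22.0328 + 80.1534 + 49.0995) / (16.9071 + 53.2229 + 43.2441) = 151.2857 / 113.3741 = 1.33439

1.334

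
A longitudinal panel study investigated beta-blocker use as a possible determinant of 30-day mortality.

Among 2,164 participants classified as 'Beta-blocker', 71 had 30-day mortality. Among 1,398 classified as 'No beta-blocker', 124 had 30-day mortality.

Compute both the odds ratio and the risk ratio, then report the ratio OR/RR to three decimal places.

From the description: a = 71, b = 2093, c = 124, d = 1274.
OR = (71·1274)/(2093·124) = 90454/259532 = 0.34853
Risk in exposed = 71/2164 = 0.03281; risk in unexposed = 124/1398 = 0.08870; RR = 0.36990
OR/RR = 0.34853 / 0.36990 = 0.94222
The outcome is rare in both groups, so OR ≈ RR (ratio near 1).

0.942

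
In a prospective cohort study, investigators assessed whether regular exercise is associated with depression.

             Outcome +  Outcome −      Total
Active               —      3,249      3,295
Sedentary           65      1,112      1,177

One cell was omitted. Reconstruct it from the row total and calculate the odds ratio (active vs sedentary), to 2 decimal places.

The missing cell is in the exposed row: 3295 − 3249 = 46.
So a = 46, b = 3249, c = 65, d = 1112.
OR = (a·d)/(b·c) = (46 × 1112) / (3249 × 65) = 51152 / 211185 = 0.24221

0.24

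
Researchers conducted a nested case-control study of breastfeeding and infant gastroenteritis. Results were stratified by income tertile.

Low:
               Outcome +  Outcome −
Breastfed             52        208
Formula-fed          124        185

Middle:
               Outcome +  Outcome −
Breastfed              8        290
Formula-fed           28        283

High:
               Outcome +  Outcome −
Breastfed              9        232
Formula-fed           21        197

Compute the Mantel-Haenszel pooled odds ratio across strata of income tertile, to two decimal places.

OR_MH = Σ(aᵢdᵢ/nᵢ) / Σ(bᵢcᵢ/nᵢ), where nᵢ is the stratum total.
Stratum 1 (Low): n = 569; a·d/n = 52·185/569 = 16.9069; b·c/n = 208·124/569 = 45.3286
Stratum 2 (Middle): n = 609; a·d/n = 8·283/609 = 3.7176; b·c/n = 290·28/609 = 13.3333
Stratum 3 (High): n = 459; a·d/n = 9·197/459 = 3.8627; b·c/n = 232·21/459 = 10.6144
OR_MH = (16.9069 + 3.7176 + 3.8627) / (45.3286 + 13.3333 + 10.6144) = 24.4872 / 69.2764 = 0.35347

0.35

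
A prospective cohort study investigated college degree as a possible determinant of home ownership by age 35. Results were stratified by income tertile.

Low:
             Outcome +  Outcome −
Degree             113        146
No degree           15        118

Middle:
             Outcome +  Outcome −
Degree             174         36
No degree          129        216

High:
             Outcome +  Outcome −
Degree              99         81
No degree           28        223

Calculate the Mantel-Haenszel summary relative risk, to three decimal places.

RR_MH = Σ(aᵢ·n₀ᵢ/nᵢ) / Σ(cᵢ·n₁ᵢ/nᵢ), with n₁ᵢ = aᵢ+bᵢ (exposed), n₀ᵢ = cᵢ+dᵢ (unexposed), nᵢ = n₁ᵢ+n₀ᵢ.
Stratum 1 (Low): n₁ = 259, n₀ = 133, n = 392; a·n₀/n = 113·133/392 = 38.3393; c·n₁/n = 15·259/392 = 9.9107
Stratum 2 (Middle): n₁ = 210, n₀ = 345, n = 555; a·n₀/n = 174·345/555 = 108.1622; c·n₁/n = 129·210/555 = 48.8108
Stratum 3 (High): n₁ = 180, n₀ = 251, n = 431; a·n₀/n = 99·251/431 = 57.6543; c·n₁/n = 28·180/431 = 11.6937
RR_MH = (38.3393 + 108.1622 + 57.6543) / (9.9107 + 48.8108 + 11.6937) = 204.1557 / 70.4153 = 2.89931

2.899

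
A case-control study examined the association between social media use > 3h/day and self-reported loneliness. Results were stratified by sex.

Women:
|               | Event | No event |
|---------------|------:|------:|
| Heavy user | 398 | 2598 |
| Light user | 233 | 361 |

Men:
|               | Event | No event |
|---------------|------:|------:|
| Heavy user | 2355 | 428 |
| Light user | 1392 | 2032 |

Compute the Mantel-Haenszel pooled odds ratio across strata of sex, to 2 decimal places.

3.06

OR_MH = Σ(aᵢdᵢ/nᵢ) / Σ(bᵢcᵢ/nᵢ), where nᵢ is the stratum total.
Stratum 1 (Women): n = 3590; a·d/n = 398·361/3590 = 40.0217; b·c/n = 2598·233/3590 = 168.6167
Stratum 2 (Men): n = 6207; a·d/n = 2355·2032/6207 = 770.9618; b·c/n = 428·1392/6207 = 95.9845
OR_MH = (40.0217 + 770.9618) / (168.6167 + 95.9845) = 810.9835 / 264.6012 = 3.06493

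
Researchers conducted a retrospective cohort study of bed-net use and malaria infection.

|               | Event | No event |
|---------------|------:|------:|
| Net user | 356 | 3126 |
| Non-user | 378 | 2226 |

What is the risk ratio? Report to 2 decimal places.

Cells: a = 356, b = 3126, c = 378, d = 2226.
Risk in exposed = 356/3482 = 0.10224; risk in unexposed = 378/2604 = 0.14516.
RR = 0.10224 / 0.14516 = 0.70432
The risk is 30% lower among the exposed than among the unexposed.

0.70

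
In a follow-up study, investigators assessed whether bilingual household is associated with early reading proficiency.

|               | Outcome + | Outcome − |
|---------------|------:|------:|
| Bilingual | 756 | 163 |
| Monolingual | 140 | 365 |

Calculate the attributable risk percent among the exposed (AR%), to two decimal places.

66.30

Cells: a = 756, b = 163, c = 140, d = 365.
Risk in exposed = 756/919 = 0.82263; risk in unexposed = 140/505 = 0.27723.
RR = 0.82263/0.27723 = 2.96736
AR% = (RR − 1)/RR × 100 = (2.96736 − 1)/2.96736 × 100 = 66.3000%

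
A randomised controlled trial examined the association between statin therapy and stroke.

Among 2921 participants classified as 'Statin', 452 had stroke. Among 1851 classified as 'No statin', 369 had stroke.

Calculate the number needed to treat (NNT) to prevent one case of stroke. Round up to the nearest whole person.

Risk in treated group = 452/2921 = 0.15474; risk in control = 369/1851 = 0.19935.
Absolute risk reduction = 0.19935 − 0.15474 = 0.04461
NNT = 1 / ARR = 1 / 0.04461 = 22.416 → round up → 23

23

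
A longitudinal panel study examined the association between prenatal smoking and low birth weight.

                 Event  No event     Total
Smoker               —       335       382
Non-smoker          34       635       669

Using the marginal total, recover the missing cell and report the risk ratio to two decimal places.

2.42

The missing cell is in the exposed row: 382 − 335 = 47.
So a = 47, b = 335, c = 34, d = 635.
RR = [a/(a+b)] / [c/(c+d)] = (47/382) / (34/669) = 0.12304/0.05082 = 2.42093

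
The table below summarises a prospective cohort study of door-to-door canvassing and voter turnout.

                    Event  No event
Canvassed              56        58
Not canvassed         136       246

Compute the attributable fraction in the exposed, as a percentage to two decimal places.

Cells: a = 56, b = 58, c = 136, d = 246.
Risk in exposed = 56/114 = 0.49123; risk in unexposed = 136/382 = 0.35602.
RR = 0.49123/0.35602 = 1.37977
AR% = (RR − 1)/RR × 100 = (1.37977 − 1)/1.37977 × 100 = 27.5243%

27.52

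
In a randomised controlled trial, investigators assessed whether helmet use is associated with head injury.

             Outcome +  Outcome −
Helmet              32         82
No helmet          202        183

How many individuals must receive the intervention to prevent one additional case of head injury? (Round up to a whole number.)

Risk in treated group = 32/114 = 0.28070; risk in control = 202/385 = 0.52468.
Absolute risk reduction = 0.52468 − 0.28070 = 0.24397
NNT = 1 / ARR = 1 / 0.24397 = 4.099 → round up → 5

5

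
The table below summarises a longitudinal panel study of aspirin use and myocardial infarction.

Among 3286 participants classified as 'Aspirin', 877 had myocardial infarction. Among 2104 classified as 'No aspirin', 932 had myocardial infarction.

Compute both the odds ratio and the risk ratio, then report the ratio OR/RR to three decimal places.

From the description: a = 877, b = 2409, c = 932, d = 1172.
OR = (877·1172)/(2409·932) = 1027844/2245188 = 0.45780
Risk in exposed = 877/3286 = 0.26689; risk in unexposed = 932/2104 = 0.44297; RR = 0.60251
OR/RR = 0.45780 / 0.60251 = 0.75982
The outcome is not rare, so the OR lies further from 1 than the RR.

0.760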